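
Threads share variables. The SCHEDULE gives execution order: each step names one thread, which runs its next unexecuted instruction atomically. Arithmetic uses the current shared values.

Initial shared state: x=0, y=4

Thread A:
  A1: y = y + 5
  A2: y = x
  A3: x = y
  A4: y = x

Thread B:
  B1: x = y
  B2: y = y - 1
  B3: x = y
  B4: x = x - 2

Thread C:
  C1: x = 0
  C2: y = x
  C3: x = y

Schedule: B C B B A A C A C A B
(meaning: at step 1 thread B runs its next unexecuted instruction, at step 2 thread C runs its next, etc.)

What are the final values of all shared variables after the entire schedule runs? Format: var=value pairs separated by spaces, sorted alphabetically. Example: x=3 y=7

Step 1: thread B executes B1 (x = y). Shared: x=4 y=4. PCs: A@0 B@1 C@0
Step 2: thread C executes C1 (x = 0). Shared: x=0 y=4. PCs: A@0 B@1 C@1
Step 3: thread B executes B2 (y = y - 1). Shared: x=0 y=3. PCs: A@0 B@2 C@1
Step 4: thread B executes B3 (x = y). Shared: x=3 y=3. PCs: A@0 B@3 C@1
Step 5: thread A executes A1 (y = y + 5). Shared: x=3 y=8. PCs: A@1 B@3 C@1
Step 6: thread A executes A2 (y = x). Shared: x=3 y=3. PCs: A@2 B@3 C@1
Step 7: thread C executes C2 (y = x). Shared: x=3 y=3. PCs: A@2 B@3 C@2
Step 8: thread A executes A3 (x = y). Shared: x=3 y=3. PCs: A@3 B@3 C@2
Step 9: thread C executes C3 (x = y). Shared: x=3 y=3. PCs: A@3 B@3 C@3
Step 10: thread A executes A4 (y = x). Shared: x=3 y=3. PCs: A@4 B@3 C@3
Step 11: thread B executes B4 (x = x - 2). Shared: x=1 y=3. PCs: A@4 B@4 C@3

Answer: x=1 y=3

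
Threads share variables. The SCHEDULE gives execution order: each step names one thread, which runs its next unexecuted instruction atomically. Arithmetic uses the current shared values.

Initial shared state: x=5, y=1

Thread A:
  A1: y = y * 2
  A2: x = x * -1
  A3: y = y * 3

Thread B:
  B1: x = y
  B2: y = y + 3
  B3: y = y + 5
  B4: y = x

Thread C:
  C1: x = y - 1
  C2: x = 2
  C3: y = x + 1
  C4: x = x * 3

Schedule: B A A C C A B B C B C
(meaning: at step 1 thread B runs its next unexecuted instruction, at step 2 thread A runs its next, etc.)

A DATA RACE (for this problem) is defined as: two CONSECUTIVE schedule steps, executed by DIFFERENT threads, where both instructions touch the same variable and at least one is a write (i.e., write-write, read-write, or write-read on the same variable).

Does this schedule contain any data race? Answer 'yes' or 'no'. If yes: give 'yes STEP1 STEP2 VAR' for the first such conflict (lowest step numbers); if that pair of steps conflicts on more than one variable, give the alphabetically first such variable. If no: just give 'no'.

Answer: yes 1 2 y

Derivation:
Steps 1,2: B(x = y) vs A(y = y * 2). RACE on y (R-W).
Steps 2,3: same thread (A). No race.
Steps 3,4: A(x = x * -1) vs C(x = y - 1). RACE on x (W-W).
Steps 4,5: same thread (C). No race.
Steps 5,6: C(r=-,w=x) vs A(r=y,w=y). No conflict.
Steps 6,7: A(y = y * 3) vs B(y = y + 3). RACE on y (W-W).
Steps 7,8: same thread (B). No race.
Steps 8,9: B(y = y + 5) vs C(y = x + 1). RACE on y (W-W).
Steps 9,10: C(y = x + 1) vs B(y = x). RACE on y (W-W).
Steps 10,11: B(y = x) vs C(x = x * 3). RACE on x (R-W).
First conflict at steps 1,2.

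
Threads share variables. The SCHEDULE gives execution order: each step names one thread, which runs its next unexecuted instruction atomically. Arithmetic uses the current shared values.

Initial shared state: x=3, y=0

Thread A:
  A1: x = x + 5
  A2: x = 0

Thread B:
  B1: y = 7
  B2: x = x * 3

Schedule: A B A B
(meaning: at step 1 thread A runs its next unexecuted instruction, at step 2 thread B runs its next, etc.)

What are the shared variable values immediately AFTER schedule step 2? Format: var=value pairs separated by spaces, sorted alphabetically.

Step 1: thread A executes A1 (x = x + 5). Shared: x=8 y=0. PCs: A@1 B@0
Step 2: thread B executes B1 (y = 7). Shared: x=8 y=7. PCs: A@1 B@1

Answer: x=8 y=7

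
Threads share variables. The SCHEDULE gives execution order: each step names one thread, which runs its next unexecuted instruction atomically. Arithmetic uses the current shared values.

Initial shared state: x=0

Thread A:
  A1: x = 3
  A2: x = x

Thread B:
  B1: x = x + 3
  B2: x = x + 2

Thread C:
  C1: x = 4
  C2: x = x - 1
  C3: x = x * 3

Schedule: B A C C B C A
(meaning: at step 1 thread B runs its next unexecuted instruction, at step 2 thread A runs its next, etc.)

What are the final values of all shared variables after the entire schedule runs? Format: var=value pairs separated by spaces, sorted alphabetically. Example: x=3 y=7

Step 1: thread B executes B1 (x = x + 3). Shared: x=3. PCs: A@0 B@1 C@0
Step 2: thread A executes A1 (x = 3). Shared: x=3. PCs: A@1 B@1 C@0
Step 3: thread C executes C1 (x = 4). Shared: x=4. PCs: A@1 B@1 C@1
Step 4: thread C executes C2 (x = x - 1). Shared: x=3. PCs: A@1 B@1 C@2
Step 5: thread B executes B2 (x = x + 2). Shared: x=5. PCs: A@1 B@2 C@2
Step 6: thread C executes C3 (x = x * 3). Shared: x=15. PCs: A@1 B@2 C@3
Step 7: thread A executes A2 (x = x). Shared: x=15. PCs: A@2 B@2 C@3

Answer: x=15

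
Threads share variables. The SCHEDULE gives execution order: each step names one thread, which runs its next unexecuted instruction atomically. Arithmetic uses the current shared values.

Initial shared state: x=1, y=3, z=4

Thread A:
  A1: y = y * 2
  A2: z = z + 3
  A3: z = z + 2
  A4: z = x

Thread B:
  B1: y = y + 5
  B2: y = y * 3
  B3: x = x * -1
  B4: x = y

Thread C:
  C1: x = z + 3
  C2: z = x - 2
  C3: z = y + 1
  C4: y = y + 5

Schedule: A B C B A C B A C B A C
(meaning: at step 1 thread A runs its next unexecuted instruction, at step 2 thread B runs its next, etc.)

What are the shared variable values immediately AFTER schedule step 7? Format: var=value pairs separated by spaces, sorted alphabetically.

Answer: x=-7 y=33 z=5

Derivation:
Step 1: thread A executes A1 (y = y * 2). Shared: x=1 y=6 z=4. PCs: A@1 B@0 C@0
Step 2: thread B executes B1 (y = y + 5). Shared: x=1 y=11 z=4. PCs: A@1 B@1 C@0
Step 3: thread C executes C1 (x = z + 3). Shared: x=7 y=11 z=4. PCs: A@1 B@1 C@1
Step 4: thread B executes B2 (y = y * 3). Shared: x=7 y=33 z=4. PCs: A@1 B@2 C@1
Step 5: thread A executes A2 (z = z + 3). Shared: x=7 y=33 z=7. PCs: A@2 B@2 C@1
Step 6: thread C executes C2 (z = x - 2). Shared: x=7 y=33 z=5. PCs: A@2 B@2 C@2
Step 7: thread B executes B3 (x = x * -1). Shared: x=-7 y=33 z=5. PCs: A@2 B@3 C@2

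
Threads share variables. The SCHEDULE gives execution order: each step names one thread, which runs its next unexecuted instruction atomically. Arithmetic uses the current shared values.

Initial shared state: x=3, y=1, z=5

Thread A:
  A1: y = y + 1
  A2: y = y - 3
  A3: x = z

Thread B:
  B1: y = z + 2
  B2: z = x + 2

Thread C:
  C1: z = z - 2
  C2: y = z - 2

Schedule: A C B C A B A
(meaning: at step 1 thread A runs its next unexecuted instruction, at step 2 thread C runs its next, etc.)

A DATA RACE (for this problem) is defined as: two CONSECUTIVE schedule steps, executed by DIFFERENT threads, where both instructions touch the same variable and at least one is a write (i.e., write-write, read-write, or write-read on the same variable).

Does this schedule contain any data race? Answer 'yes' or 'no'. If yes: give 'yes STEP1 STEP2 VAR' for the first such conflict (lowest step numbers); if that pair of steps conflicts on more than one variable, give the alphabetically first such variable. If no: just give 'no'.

Answer: yes 2 3 z

Derivation:
Steps 1,2: A(r=y,w=y) vs C(r=z,w=z). No conflict.
Steps 2,3: C(z = z - 2) vs B(y = z + 2). RACE on z (W-R).
Steps 3,4: B(y = z + 2) vs C(y = z - 2). RACE on y (W-W).
Steps 4,5: C(y = z - 2) vs A(y = y - 3). RACE on y (W-W).
Steps 5,6: A(r=y,w=y) vs B(r=x,w=z). No conflict.
Steps 6,7: B(z = x + 2) vs A(x = z). RACE on x (R-W), z (W-R). Multiple vars; alphabetically first is x.
First conflict at steps 2,3.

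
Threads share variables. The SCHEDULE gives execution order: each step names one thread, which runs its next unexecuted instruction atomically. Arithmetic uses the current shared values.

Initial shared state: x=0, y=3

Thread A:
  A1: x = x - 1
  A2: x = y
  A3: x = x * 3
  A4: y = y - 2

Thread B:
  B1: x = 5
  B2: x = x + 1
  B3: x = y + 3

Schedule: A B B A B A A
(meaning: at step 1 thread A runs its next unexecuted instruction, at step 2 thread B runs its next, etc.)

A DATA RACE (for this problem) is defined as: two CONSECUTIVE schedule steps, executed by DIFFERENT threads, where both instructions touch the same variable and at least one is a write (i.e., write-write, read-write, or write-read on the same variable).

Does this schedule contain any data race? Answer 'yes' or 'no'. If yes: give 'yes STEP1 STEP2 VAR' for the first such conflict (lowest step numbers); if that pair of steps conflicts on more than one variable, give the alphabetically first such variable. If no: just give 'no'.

Answer: yes 1 2 x

Derivation:
Steps 1,2: A(x = x - 1) vs B(x = 5). RACE on x (W-W).
Steps 2,3: same thread (B). No race.
Steps 3,4: B(x = x + 1) vs A(x = y). RACE on x (W-W).
Steps 4,5: A(x = y) vs B(x = y + 3). RACE on x (W-W).
Steps 5,6: B(x = y + 3) vs A(x = x * 3). RACE on x (W-W).
Steps 6,7: same thread (A). No race.
First conflict at steps 1,2.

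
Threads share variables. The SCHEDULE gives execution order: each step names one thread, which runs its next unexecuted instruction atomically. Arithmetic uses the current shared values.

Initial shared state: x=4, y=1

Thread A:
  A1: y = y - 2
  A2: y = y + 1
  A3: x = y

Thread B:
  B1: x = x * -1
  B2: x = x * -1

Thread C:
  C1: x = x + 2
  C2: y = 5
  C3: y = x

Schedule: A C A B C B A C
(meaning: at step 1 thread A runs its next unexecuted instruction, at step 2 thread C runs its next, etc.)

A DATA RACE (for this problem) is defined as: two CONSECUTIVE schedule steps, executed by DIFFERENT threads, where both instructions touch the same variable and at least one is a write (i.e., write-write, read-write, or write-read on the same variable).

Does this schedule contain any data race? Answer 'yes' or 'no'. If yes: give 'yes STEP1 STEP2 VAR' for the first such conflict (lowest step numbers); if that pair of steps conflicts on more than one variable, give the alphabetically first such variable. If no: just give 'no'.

Steps 1,2: A(r=y,w=y) vs C(r=x,w=x). No conflict.
Steps 2,3: C(r=x,w=x) vs A(r=y,w=y). No conflict.
Steps 3,4: A(r=y,w=y) vs B(r=x,w=x). No conflict.
Steps 4,5: B(r=x,w=x) vs C(r=-,w=y). No conflict.
Steps 5,6: C(r=-,w=y) vs B(r=x,w=x). No conflict.
Steps 6,7: B(x = x * -1) vs A(x = y). RACE on x (W-W).
Steps 7,8: A(x = y) vs C(y = x). RACE on x (W-R), y (R-W). Multiple vars; alphabetically first is x.
First conflict at steps 6,7.

Answer: yes 6 7 x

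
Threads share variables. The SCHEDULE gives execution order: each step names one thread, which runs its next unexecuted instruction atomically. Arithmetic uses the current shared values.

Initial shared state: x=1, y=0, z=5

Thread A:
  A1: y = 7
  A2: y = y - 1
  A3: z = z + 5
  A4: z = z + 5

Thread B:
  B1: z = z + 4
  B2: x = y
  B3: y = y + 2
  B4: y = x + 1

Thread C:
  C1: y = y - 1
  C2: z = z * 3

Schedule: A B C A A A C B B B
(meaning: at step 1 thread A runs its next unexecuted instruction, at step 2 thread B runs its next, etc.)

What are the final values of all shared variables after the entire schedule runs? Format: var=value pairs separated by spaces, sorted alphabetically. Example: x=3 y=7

Step 1: thread A executes A1 (y = 7). Shared: x=1 y=7 z=5. PCs: A@1 B@0 C@0
Step 2: thread B executes B1 (z = z + 4). Shared: x=1 y=7 z=9. PCs: A@1 B@1 C@0
Step 3: thread C executes C1 (y = y - 1). Shared: x=1 y=6 z=9. PCs: A@1 B@1 C@1
Step 4: thread A executes A2 (y = y - 1). Shared: x=1 y=5 z=9. PCs: A@2 B@1 C@1
Step 5: thread A executes A3 (z = z + 5). Shared: x=1 y=5 z=14. PCs: A@3 B@1 C@1
Step 6: thread A executes A4 (z = z + 5). Shared: x=1 y=5 z=19. PCs: A@4 B@1 C@1
Step 7: thread C executes C2 (z = z * 3). Shared: x=1 y=5 z=57. PCs: A@4 B@1 C@2
Step 8: thread B executes B2 (x = y). Shared: x=5 y=5 z=57. PCs: A@4 B@2 C@2
Step 9: thread B executes B3 (y = y + 2). Shared: x=5 y=7 z=57. PCs: A@4 B@3 C@2
Step 10: thread B executes B4 (y = x + 1). Shared: x=5 y=6 z=57. PCs: A@4 B@4 C@2

Answer: x=5 y=6 z=57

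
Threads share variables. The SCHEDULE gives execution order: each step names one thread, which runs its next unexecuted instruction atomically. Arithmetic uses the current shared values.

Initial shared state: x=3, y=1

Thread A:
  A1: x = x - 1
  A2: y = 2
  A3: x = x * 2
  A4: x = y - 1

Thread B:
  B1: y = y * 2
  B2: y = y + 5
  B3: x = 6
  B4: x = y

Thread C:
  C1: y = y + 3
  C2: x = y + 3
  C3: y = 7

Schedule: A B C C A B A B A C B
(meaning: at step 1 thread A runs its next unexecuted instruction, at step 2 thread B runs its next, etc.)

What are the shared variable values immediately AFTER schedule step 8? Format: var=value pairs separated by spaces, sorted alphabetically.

Answer: x=6 y=7

Derivation:
Step 1: thread A executes A1 (x = x - 1). Shared: x=2 y=1. PCs: A@1 B@0 C@0
Step 2: thread B executes B1 (y = y * 2). Shared: x=2 y=2. PCs: A@1 B@1 C@0
Step 3: thread C executes C1 (y = y + 3). Shared: x=2 y=5. PCs: A@1 B@1 C@1
Step 4: thread C executes C2 (x = y + 3). Shared: x=8 y=5. PCs: A@1 B@1 C@2
Step 5: thread A executes A2 (y = 2). Shared: x=8 y=2. PCs: A@2 B@1 C@2
Step 6: thread B executes B2 (y = y + 5). Shared: x=8 y=7. PCs: A@2 B@2 C@2
Step 7: thread A executes A3 (x = x * 2). Shared: x=16 y=7. PCs: A@3 B@2 C@2
Step 8: thread B executes B3 (x = 6). Shared: x=6 y=7. PCs: A@3 B@3 C@2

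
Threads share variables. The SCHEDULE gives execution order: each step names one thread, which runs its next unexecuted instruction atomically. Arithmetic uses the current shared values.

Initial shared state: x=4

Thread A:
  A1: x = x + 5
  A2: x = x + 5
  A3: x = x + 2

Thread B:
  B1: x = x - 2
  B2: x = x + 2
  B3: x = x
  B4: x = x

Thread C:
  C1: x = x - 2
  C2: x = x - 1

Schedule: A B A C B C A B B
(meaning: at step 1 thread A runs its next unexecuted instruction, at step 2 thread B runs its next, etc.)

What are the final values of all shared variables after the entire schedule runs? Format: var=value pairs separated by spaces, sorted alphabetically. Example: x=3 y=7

Answer: x=13

Derivation:
Step 1: thread A executes A1 (x = x + 5). Shared: x=9. PCs: A@1 B@0 C@0
Step 2: thread B executes B1 (x = x - 2). Shared: x=7. PCs: A@1 B@1 C@0
Step 3: thread A executes A2 (x = x + 5). Shared: x=12. PCs: A@2 B@1 C@0
Step 4: thread C executes C1 (x = x - 2). Shared: x=10. PCs: A@2 B@1 C@1
Step 5: thread B executes B2 (x = x + 2). Shared: x=12. PCs: A@2 B@2 C@1
Step 6: thread C executes C2 (x = x - 1). Shared: x=11. PCs: A@2 B@2 C@2
Step 7: thread A executes A3 (x = x + 2). Shared: x=13. PCs: A@3 B@2 C@2
Step 8: thread B executes B3 (x = x). Shared: x=13. PCs: A@3 B@3 C@2
Step 9: thread B executes B4 (x = x). Shared: x=13. PCs: A@3 B@4 C@2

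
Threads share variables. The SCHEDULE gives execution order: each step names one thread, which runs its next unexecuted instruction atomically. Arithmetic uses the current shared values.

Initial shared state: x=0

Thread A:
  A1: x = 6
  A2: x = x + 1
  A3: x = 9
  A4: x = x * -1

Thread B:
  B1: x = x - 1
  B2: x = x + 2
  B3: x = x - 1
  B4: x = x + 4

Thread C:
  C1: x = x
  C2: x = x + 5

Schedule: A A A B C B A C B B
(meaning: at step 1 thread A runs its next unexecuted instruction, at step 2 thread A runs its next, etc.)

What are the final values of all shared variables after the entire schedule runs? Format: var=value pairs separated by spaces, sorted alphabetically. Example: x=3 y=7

Answer: x=-2

Derivation:
Step 1: thread A executes A1 (x = 6). Shared: x=6. PCs: A@1 B@0 C@0
Step 2: thread A executes A2 (x = x + 1). Shared: x=7. PCs: A@2 B@0 C@0
Step 3: thread A executes A3 (x = 9). Shared: x=9. PCs: A@3 B@0 C@0
Step 4: thread B executes B1 (x = x - 1). Shared: x=8. PCs: A@3 B@1 C@0
Step 5: thread C executes C1 (x = x). Shared: x=8. PCs: A@3 B@1 C@1
Step 6: thread B executes B2 (x = x + 2). Shared: x=10. PCs: A@3 B@2 C@1
Step 7: thread A executes A4 (x = x * -1). Shared: x=-10. PCs: A@4 B@2 C@1
Step 8: thread C executes C2 (x = x + 5). Shared: x=-5. PCs: A@4 B@2 C@2
Step 9: thread B executes B3 (x = x - 1). Shared: x=-6. PCs: A@4 B@3 C@2
Step 10: thread B executes B4 (x = x + 4). Shared: x=-2. PCs: A@4 B@4 C@2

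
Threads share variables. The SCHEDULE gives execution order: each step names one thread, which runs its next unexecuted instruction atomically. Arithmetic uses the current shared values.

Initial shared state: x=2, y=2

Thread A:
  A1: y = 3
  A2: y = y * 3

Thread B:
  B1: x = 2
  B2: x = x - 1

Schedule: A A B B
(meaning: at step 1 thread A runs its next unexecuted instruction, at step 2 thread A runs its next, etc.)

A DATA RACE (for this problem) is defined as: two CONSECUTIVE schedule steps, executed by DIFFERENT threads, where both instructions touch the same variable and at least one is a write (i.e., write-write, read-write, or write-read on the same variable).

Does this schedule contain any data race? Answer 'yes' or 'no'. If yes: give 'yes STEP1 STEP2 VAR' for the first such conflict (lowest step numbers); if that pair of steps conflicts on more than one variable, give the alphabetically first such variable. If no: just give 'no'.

Steps 1,2: same thread (A). No race.
Steps 2,3: A(r=y,w=y) vs B(r=-,w=x). No conflict.
Steps 3,4: same thread (B). No race.

Answer: no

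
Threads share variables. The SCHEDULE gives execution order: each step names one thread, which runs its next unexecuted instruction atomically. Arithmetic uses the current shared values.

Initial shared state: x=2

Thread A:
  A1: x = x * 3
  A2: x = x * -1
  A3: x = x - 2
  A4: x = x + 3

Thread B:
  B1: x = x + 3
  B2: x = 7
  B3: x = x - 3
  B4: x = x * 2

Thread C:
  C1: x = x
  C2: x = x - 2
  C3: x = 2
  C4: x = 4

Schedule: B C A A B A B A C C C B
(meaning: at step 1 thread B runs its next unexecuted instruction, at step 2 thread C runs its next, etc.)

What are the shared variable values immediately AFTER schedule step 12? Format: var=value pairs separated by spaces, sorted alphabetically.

Answer: x=8

Derivation:
Step 1: thread B executes B1 (x = x + 3). Shared: x=5. PCs: A@0 B@1 C@0
Step 2: thread C executes C1 (x = x). Shared: x=5. PCs: A@0 B@1 C@1
Step 3: thread A executes A1 (x = x * 3). Shared: x=15. PCs: A@1 B@1 C@1
Step 4: thread A executes A2 (x = x * -1). Shared: x=-15. PCs: A@2 B@1 C@1
Step 5: thread B executes B2 (x = 7). Shared: x=7. PCs: A@2 B@2 C@1
Step 6: thread A executes A3 (x = x - 2). Shared: x=5. PCs: A@3 B@2 C@1
Step 7: thread B executes B3 (x = x - 3). Shared: x=2. PCs: A@3 B@3 C@1
Step 8: thread A executes A4 (x = x + 3). Shared: x=5. PCs: A@4 B@3 C@1
Step 9: thread C executes C2 (x = x - 2). Shared: x=3. PCs: A@4 B@3 C@2
Step 10: thread C executes C3 (x = 2). Shared: x=2. PCs: A@4 B@3 C@3
Step 11: thread C executes C4 (x = 4). Shared: x=4. PCs: A@4 B@3 C@4
Step 12: thread B executes B4 (x = x * 2). Shared: x=8. PCs: A@4 B@4 C@4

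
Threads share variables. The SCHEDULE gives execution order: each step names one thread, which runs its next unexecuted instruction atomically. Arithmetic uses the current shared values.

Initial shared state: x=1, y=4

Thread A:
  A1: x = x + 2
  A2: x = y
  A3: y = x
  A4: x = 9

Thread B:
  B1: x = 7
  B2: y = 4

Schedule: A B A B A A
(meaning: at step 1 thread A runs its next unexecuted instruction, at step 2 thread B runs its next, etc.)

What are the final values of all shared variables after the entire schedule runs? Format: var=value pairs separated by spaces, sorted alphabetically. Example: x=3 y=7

Step 1: thread A executes A1 (x = x + 2). Shared: x=3 y=4. PCs: A@1 B@0
Step 2: thread B executes B1 (x = 7). Shared: x=7 y=4. PCs: A@1 B@1
Step 3: thread A executes A2 (x = y). Shared: x=4 y=4. PCs: A@2 B@1
Step 4: thread B executes B2 (y = 4). Shared: x=4 y=4. PCs: A@2 B@2
Step 5: thread A executes A3 (y = x). Shared: x=4 y=4. PCs: A@3 B@2
Step 6: thread A executes A4 (x = 9). Shared: x=9 y=4. PCs: A@4 B@2

Answer: x=9 y=4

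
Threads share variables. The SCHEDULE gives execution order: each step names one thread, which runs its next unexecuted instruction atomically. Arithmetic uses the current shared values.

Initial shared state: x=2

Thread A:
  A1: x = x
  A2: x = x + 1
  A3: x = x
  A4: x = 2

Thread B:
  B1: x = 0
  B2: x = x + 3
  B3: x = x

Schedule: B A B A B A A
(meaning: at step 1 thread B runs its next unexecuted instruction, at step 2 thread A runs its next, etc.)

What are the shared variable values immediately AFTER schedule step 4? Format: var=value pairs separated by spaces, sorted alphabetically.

Answer: x=4

Derivation:
Step 1: thread B executes B1 (x = 0). Shared: x=0. PCs: A@0 B@1
Step 2: thread A executes A1 (x = x). Shared: x=0. PCs: A@1 B@1
Step 3: thread B executes B2 (x = x + 3). Shared: x=3. PCs: A@1 B@2
Step 4: thread A executes A2 (x = x + 1). Shared: x=4. PCs: A@2 B@2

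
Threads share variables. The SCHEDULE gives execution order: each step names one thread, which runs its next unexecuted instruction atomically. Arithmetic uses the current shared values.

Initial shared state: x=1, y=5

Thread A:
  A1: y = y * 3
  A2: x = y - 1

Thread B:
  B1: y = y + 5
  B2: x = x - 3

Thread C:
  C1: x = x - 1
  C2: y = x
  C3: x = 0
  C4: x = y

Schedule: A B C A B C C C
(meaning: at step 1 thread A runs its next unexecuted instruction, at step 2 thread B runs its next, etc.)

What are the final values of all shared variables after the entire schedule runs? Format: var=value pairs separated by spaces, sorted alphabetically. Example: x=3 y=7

Step 1: thread A executes A1 (y = y * 3). Shared: x=1 y=15. PCs: A@1 B@0 C@0
Step 2: thread B executes B1 (y = y + 5). Shared: x=1 y=20. PCs: A@1 B@1 C@0
Step 3: thread C executes C1 (x = x - 1). Shared: x=0 y=20. PCs: A@1 B@1 C@1
Step 4: thread A executes A2 (x = y - 1). Shared: x=19 y=20. PCs: A@2 B@1 C@1
Step 5: thread B executes B2 (x = x - 3). Shared: x=16 y=20. PCs: A@2 B@2 C@1
Step 6: thread C executes C2 (y = x). Shared: x=16 y=16. PCs: A@2 B@2 C@2
Step 7: thread C executes C3 (x = 0). Shared: x=0 y=16. PCs: A@2 B@2 C@3
Step 8: thread C executes C4 (x = y). Shared: x=16 y=16. PCs: A@2 B@2 C@4

Answer: x=16 y=16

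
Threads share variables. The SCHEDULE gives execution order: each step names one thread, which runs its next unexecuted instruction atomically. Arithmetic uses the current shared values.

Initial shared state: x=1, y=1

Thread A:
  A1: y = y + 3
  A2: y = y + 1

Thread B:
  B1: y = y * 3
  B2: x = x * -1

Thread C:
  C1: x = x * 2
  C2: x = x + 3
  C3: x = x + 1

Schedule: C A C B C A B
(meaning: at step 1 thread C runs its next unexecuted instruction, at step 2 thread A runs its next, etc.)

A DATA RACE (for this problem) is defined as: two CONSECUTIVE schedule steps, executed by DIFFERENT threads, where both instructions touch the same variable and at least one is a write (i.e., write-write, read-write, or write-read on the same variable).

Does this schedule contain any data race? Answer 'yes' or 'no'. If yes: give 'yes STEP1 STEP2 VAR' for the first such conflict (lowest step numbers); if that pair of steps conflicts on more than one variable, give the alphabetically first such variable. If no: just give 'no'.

Steps 1,2: C(r=x,w=x) vs A(r=y,w=y). No conflict.
Steps 2,3: A(r=y,w=y) vs C(r=x,w=x). No conflict.
Steps 3,4: C(r=x,w=x) vs B(r=y,w=y). No conflict.
Steps 4,5: B(r=y,w=y) vs C(r=x,w=x). No conflict.
Steps 5,6: C(r=x,w=x) vs A(r=y,w=y). No conflict.
Steps 6,7: A(r=y,w=y) vs B(r=x,w=x). No conflict.

Answer: no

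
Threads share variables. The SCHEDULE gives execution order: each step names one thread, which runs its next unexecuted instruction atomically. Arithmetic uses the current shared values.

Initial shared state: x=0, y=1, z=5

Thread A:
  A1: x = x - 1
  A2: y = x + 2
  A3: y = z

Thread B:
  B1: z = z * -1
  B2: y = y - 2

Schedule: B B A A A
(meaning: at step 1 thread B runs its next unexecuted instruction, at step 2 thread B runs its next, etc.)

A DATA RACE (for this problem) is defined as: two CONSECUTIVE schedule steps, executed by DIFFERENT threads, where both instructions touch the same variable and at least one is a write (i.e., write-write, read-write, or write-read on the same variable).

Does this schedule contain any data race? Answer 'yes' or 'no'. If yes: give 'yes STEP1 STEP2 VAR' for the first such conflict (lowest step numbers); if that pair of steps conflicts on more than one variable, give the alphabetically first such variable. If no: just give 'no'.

Steps 1,2: same thread (B). No race.
Steps 2,3: B(r=y,w=y) vs A(r=x,w=x). No conflict.
Steps 3,4: same thread (A). No race.
Steps 4,5: same thread (A). No race.

Answer: no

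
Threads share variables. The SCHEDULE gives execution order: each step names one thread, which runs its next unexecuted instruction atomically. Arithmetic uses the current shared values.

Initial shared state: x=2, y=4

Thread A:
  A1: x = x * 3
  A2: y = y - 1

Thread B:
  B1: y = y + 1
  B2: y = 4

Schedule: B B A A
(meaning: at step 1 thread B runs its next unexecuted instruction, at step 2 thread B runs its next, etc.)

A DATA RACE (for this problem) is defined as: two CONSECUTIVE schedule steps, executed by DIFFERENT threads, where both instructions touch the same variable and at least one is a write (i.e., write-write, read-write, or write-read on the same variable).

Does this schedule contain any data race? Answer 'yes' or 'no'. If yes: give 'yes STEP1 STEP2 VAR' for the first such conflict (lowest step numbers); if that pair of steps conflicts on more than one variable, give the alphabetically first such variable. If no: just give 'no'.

Answer: no

Derivation:
Steps 1,2: same thread (B). No race.
Steps 2,3: B(r=-,w=y) vs A(r=x,w=x). No conflict.
Steps 3,4: same thread (A). No race.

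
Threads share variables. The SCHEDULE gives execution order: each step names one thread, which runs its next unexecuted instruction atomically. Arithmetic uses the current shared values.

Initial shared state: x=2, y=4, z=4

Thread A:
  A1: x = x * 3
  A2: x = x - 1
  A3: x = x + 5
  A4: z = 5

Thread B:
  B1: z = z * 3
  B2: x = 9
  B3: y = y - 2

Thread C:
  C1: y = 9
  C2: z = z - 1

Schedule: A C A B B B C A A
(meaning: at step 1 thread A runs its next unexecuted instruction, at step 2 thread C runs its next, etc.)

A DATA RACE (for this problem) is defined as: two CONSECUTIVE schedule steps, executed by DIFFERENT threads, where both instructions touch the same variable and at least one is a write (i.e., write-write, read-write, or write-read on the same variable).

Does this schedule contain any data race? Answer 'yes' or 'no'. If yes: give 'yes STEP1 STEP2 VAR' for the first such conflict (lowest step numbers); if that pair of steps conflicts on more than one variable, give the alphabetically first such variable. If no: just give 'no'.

Steps 1,2: A(r=x,w=x) vs C(r=-,w=y). No conflict.
Steps 2,3: C(r=-,w=y) vs A(r=x,w=x). No conflict.
Steps 3,4: A(r=x,w=x) vs B(r=z,w=z). No conflict.
Steps 4,5: same thread (B). No race.
Steps 5,6: same thread (B). No race.
Steps 6,7: B(r=y,w=y) vs C(r=z,w=z). No conflict.
Steps 7,8: C(r=z,w=z) vs A(r=x,w=x). No conflict.
Steps 8,9: same thread (A). No race.

Answer: no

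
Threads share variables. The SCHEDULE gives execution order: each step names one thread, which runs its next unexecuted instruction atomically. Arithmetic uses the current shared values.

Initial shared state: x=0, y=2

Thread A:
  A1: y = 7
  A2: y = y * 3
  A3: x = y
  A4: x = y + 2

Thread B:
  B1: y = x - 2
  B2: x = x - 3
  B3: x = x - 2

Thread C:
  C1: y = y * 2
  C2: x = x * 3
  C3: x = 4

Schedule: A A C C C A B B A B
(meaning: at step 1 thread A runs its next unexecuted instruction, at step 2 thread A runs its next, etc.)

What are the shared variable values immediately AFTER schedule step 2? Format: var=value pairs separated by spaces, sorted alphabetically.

Step 1: thread A executes A1 (y = 7). Shared: x=0 y=7. PCs: A@1 B@0 C@0
Step 2: thread A executes A2 (y = y * 3). Shared: x=0 y=21. PCs: A@2 B@0 C@0

Answer: x=0 y=21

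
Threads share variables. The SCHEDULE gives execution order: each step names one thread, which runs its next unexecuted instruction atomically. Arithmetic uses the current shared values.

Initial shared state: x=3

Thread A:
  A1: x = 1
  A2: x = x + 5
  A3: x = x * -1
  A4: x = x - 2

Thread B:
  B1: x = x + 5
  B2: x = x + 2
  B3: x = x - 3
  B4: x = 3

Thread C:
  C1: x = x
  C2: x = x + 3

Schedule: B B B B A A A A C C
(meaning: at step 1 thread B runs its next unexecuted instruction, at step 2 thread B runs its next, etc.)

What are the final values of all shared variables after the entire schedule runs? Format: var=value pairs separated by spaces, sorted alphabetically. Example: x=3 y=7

Step 1: thread B executes B1 (x = x + 5). Shared: x=8. PCs: A@0 B@1 C@0
Step 2: thread B executes B2 (x = x + 2). Shared: x=10. PCs: A@0 B@2 C@0
Step 3: thread B executes B3 (x = x - 3). Shared: x=7. PCs: A@0 B@3 C@0
Step 4: thread B executes B4 (x = 3). Shared: x=3. PCs: A@0 B@4 C@0
Step 5: thread A executes A1 (x = 1). Shared: x=1. PCs: A@1 B@4 C@0
Step 6: thread A executes A2 (x = x + 5). Shared: x=6. PCs: A@2 B@4 C@0
Step 7: thread A executes A3 (x = x * -1). Shared: x=-6. PCs: A@3 B@4 C@0
Step 8: thread A executes A4 (x = x - 2). Shared: x=-8. PCs: A@4 B@4 C@0
Step 9: thread C executes C1 (x = x). Shared: x=-8. PCs: A@4 B@4 C@1
Step 10: thread C executes C2 (x = x + 3). Shared: x=-5. PCs: A@4 B@4 C@2

Answer: x=-5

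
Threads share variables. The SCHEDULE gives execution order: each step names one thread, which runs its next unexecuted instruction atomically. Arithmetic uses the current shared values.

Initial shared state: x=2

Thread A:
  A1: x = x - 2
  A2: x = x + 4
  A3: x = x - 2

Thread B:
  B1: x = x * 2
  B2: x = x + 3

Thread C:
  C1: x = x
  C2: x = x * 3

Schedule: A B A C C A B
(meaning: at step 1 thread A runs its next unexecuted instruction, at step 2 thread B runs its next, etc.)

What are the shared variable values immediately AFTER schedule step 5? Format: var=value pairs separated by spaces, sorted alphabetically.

Answer: x=12

Derivation:
Step 1: thread A executes A1 (x = x - 2). Shared: x=0. PCs: A@1 B@0 C@0
Step 2: thread B executes B1 (x = x * 2). Shared: x=0. PCs: A@1 B@1 C@0
Step 3: thread A executes A2 (x = x + 4). Shared: x=4. PCs: A@2 B@1 C@0
Step 4: thread C executes C1 (x = x). Shared: x=4. PCs: A@2 B@1 C@1
Step 5: thread C executes C2 (x = x * 3). Shared: x=12. PCs: A@2 B@1 C@2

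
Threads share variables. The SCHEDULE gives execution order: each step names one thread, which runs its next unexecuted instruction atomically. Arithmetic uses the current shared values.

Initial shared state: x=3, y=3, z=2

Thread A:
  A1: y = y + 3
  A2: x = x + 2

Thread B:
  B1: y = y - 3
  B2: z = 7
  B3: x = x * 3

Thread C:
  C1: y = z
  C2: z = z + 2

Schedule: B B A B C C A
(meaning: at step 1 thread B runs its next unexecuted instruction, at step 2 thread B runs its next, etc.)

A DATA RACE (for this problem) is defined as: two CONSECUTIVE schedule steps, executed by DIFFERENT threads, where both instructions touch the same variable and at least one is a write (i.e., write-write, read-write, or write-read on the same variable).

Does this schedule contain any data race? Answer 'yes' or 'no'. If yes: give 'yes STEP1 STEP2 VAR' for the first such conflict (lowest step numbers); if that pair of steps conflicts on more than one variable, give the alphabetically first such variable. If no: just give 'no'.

Steps 1,2: same thread (B). No race.
Steps 2,3: B(r=-,w=z) vs A(r=y,w=y). No conflict.
Steps 3,4: A(r=y,w=y) vs B(r=x,w=x). No conflict.
Steps 4,5: B(r=x,w=x) vs C(r=z,w=y). No conflict.
Steps 5,6: same thread (C). No race.
Steps 6,7: C(r=z,w=z) vs A(r=x,w=x). No conflict.

Answer: no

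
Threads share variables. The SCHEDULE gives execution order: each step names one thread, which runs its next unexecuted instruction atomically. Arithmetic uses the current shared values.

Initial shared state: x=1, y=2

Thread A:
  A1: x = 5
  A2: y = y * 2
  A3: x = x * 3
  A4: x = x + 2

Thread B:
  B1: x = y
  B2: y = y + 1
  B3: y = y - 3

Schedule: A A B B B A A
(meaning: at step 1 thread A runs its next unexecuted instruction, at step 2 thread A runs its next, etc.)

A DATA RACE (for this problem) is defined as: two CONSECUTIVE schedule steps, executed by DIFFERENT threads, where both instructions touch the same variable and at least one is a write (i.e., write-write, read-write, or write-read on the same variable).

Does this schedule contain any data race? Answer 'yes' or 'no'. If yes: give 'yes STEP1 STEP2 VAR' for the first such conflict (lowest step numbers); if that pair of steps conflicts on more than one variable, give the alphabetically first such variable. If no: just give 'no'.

Answer: yes 2 3 y

Derivation:
Steps 1,2: same thread (A). No race.
Steps 2,3: A(y = y * 2) vs B(x = y). RACE on y (W-R).
Steps 3,4: same thread (B). No race.
Steps 4,5: same thread (B). No race.
Steps 5,6: B(r=y,w=y) vs A(r=x,w=x). No conflict.
Steps 6,7: same thread (A). No race.
First conflict at steps 2,3.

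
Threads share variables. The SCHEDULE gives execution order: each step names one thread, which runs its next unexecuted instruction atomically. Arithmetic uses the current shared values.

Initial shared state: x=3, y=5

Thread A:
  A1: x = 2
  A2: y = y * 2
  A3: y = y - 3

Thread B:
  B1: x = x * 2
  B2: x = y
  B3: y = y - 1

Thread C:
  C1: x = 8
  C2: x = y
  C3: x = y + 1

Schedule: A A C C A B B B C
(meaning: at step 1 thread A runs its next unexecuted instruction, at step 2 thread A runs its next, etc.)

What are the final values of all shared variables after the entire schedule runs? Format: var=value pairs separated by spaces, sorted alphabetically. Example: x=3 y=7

Answer: x=7 y=6

Derivation:
Step 1: thread A executes A1 (x = 2). Shared: x=2 y=5. PCs: A@1 B@0 C@0
Step 2: thread A executes A2 (y = y * 2). Shared: x=2 y=10. PCs: A@2 B@0 C@0
Step 3: thread C executes C1 (x = 8). Shared: x=8 y=10. PCs: A@2 B@0 C@1
Step 4: thread C executes C2 (x = y). Shared: x=10 y=10. PCs: A@2 B@0 C@2
Step 5: thread A executes A3 (y = y - 3). Shared: x=10 y=7. PCs: A@3 B@0 C@2
Step 6: thread B executes B1 (x = x * 2). Shared: x=20 y=7. PCs: A@3 B@1 C@2
Step 7: thread B executes B2 (x = y). Shared: x=7 y=7. PCs: A@3 B@2 C@2
Step 8: thread B executes B3 (y = y - 1). Shared: x=7 y=6. PCs: A@3 B@3 C@2
Step 9: thread C executes C3 (x = y + 1). Shared: x=7 y=6. PCs: A@3 B@3 C@3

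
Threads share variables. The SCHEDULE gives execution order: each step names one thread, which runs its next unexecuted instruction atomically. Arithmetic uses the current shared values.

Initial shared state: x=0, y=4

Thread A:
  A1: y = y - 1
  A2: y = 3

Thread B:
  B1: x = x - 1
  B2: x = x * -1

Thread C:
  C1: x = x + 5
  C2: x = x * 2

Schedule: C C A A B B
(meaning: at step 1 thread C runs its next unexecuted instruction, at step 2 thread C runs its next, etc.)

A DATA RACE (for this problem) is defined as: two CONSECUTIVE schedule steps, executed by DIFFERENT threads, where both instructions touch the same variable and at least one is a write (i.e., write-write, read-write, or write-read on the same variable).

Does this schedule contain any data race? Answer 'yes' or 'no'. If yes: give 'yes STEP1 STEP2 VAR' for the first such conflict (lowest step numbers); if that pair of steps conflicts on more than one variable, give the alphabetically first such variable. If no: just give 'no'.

Steps 1,2: same thread (C). No race.
Steps 2,3: C(r=x,w=x) vs A(r=y,w=y). No conflict.
Steps 3,4: same thread (A). No race.
Steps 4,5: A(r=-,w=y) vs B(r=x,w=x). No conflict.
Steps 5,6: same thread (B). No race.

Answer: no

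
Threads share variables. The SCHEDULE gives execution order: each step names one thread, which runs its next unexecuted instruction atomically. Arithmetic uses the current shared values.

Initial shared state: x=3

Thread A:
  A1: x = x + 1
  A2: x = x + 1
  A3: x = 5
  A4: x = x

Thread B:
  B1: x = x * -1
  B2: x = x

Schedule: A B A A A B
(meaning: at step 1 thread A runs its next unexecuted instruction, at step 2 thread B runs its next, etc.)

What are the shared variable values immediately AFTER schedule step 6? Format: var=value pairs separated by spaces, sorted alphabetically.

Step 1: thread A executes A1 (x = x + 1). Shared: x=4. PCs: A@1 B@0
Step 2: thread B executes B1 (x = x * -1). Shared: x=-4. PCs: A@1 B@1
Step 3: thread A executes A2 (x = x + 1). Shared: x=-3. PCs: A@2 B@1
Step 4: thread A executes A3 (x = 5). Shared: x=5. PCs: A@3 B@1
Step 5: thread A executes A4 (x = x). Shared: x=5. PCs: A@4 B@1
Step 6: thread B executes B2 (x = x). Shared: x=5. PCs: A@4 B@2

Answer: x=5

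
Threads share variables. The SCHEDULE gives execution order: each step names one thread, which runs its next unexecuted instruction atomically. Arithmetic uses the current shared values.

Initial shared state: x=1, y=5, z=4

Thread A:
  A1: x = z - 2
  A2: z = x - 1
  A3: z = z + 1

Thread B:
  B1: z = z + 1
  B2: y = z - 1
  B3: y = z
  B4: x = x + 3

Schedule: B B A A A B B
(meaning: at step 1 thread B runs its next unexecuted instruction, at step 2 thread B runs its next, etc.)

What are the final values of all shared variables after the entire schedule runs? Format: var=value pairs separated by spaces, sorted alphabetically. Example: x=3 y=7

Step 1: thread B executes B1 (z = z + 1). Shared: x=1 y=5 z=5. PCs: A@0 B@1
Step 2: thread B executes B2 (y = z - 1). Shared: x=1 y=4 z=5. PCs: A@0 B@2
Step 3: thread A executes A1 (x = z - 2). Shared: x=3 y=4 z=5. PCs: A@1 B@2
Step 4: thread A executes A2 (z = x - 1). Shared: x=3 y=4 z=2. PCs: A@2 B@2
Step 5: thread A executes A3 (z = z + 1). Shared: x=3 y=4 z=3. PCs: A@3 B@2
Step 6: thread B executes B3 (y = z). Shared: x=3 y=3 z=3. PCs: A@3 B@3
Step 7: thread B executes B4 (x = x + 3). Shared: x=6 y=3 z=3. PCs: A@3 B@4

Answer: x=6 y=3 z=3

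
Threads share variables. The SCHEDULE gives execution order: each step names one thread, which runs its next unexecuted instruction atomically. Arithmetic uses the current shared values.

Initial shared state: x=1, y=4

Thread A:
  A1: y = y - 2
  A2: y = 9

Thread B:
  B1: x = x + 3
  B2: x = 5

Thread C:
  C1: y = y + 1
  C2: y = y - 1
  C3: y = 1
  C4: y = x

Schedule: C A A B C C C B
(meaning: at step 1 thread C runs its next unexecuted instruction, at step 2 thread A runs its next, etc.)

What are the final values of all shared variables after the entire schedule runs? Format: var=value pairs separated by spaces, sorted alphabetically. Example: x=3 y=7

Answer: x=5 y=4

Derivation:
Step 1: thread C executes C1 (y = y + 1). Shared: x=1 y=5. PCs: A@0 B@0 C@1
Step 2: thread A executes A1 (y = y - 2). Shared: x=1 y=3. PCs: A@1 B@0 C@1
Step 3: thread A executes A2 (y = 9). Shared: x=1 y=9. PCs: A@2 B@0 C@1
Step 4: thread B executes B1 (x = x + 3). Shared: x=4 y=9. PCs: A@2 B@1 C@1
Step 5: thread C executes C2 (y = y - 1). Shared: x=4 y=8. PCs: A@2 B@1 C@2
Step 6: thread C executes C3 (y = 1). Shared: x=4 y=1. PCs: A@2 B@1 C@3
Step 7: thread C executes C4 (y = x). Shared: x=4 y=4. PCs: A@2 B@1 C@4
Step 8: thread B executes B2 (x = 5). Shared: x=5 y=4. PCs: A@2 B@2 C@4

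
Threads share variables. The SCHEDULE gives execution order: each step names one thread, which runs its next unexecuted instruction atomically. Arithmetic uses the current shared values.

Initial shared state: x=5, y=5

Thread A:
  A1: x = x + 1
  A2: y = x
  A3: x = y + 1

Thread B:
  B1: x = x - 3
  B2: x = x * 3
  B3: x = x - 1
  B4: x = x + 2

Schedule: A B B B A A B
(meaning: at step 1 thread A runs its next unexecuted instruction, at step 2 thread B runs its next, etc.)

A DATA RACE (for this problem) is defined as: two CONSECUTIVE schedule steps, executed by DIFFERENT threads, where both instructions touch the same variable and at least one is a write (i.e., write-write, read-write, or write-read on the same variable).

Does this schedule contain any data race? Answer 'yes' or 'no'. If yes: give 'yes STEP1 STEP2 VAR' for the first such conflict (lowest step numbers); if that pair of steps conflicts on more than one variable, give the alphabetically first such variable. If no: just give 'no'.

Answer: yes 1 2 x

Derivation:
Steps 1,2: A(x = x + 1) vs B(x = x - 3). RACE on x (W-W).
Steps 2,3: same thread (B). No race.
Steps 3,4: same thread (B). No race.
Steps 4,5: B(x = x - 1) vs A(y = x). RACE on x (W-R).
Steps 5,6: same thread (A). No race.
Steps 6,7: A(x = y + 1) vs B(x = x + 2). RACE on x (W-W).
First conflict at steps 1,2.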